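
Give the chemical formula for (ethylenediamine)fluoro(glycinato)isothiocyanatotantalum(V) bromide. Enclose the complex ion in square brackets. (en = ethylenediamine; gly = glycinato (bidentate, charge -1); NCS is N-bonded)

Ligands: 1 ethylenediamine (en, neutral), 1 glycinato (gly, -1), 1 fluoro (F, -1), 1 isothiocyanato (NCS, -1). Ligand charge sum = -3.
Charge balance with bromide (-1) requires 1 complex ion per 2 bromide.

[Ta(en)F(gly)(NCS)]Br2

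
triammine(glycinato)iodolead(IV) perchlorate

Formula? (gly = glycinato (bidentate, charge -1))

Ligands: 1 iodo (I, -1), 1 glycinato (gly, -1), 3 ammine (NH3, neutral). Ligand charge sum = -2.
Charge balance with perchlorate (-1) requires 1 complex ion per 2 perchlorate.

[Pb(gly)I(NH3)3](ClO4)2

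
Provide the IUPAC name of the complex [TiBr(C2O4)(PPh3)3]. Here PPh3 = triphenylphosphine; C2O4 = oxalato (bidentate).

There is no counter-ion, so the complex is neutral overall.
Ligand charges: 3×triphenylphosphine (neutral), 1×bromo (-1 each), 1×oxalato (-2 each); total -3. So Ti + (-3) = 0, giving Ti = +3.
Ligands are named alphabetically: bromo before oxalato before triphenylphosphine.

bromooxalatotris(triphenylphosphine)titanium(III)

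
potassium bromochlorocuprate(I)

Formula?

K[CuBrCl]

Ligands: 1 bromo (Br, -1), 1 chloro (Cl, -1). Ligand charge sum = -2.
Charge balance with potassium (+1) requires 1 complex ion per 1 potassium.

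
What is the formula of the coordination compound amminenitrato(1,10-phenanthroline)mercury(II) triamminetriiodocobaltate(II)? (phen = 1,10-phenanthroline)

[Hg(NH3)(NO3)(phen)][CoI3(NH3)3]

Cation [Hg…]: ligand charges -1, Hg(II) ⇒ ion charge 1+.
Anion [Co…]: ligand charges -3, Co(II) ⇒ ion charge 1−.
One 1+ cation balances one 1− anion.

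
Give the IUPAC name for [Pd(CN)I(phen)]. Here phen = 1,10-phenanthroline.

There is no counter-ion, so the complex is neutral overall.
Ligand charges: 1×cyano (-1 each), 1×1,10-phenanthroline (neutral), 1×iodo (-1 each); total -2. So Pd + (-2) = 0, giving Pd = +2.
Ligands are named alphabetically: cyano before iodo before phenanthroline.

cyanoiodo(1,10-phenanthroline)palladium(II)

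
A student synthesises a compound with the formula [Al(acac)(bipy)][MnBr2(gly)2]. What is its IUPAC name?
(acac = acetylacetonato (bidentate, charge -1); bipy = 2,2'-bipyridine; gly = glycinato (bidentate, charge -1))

(acetylacetonato)(2,2'-bipyridine)aluminium(III) dibromobis(glycinato)manganate(II)

Aluminium is always +3 in its complexes; the cation's ligand charges sum to -1, so the complex cation is 2+.
A 1:1 salt means the anion carries the equal and opposite charge, 2−.
Anion: ligand charges sum to -4; for the ion to be 2−, Mn = +2.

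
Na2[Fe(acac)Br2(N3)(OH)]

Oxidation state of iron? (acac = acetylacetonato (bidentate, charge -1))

+3

2 sodium outside the brackets (+1 each) → the complex ion is 2−.
Ligand charges: 1×OH = -1; 1×N3 = -1; 2×Br = -2; 1×acac = -1; sum -5.
Fe + (-5) = 2− ⇒ Fe is +3.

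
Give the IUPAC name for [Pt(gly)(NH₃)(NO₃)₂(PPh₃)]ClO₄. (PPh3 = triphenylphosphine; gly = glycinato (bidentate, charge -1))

The 1 perchlorate counter-ion carries a total charge of -1, so each complex ion is 1+.
Ligand charges: 2×nitrato (-1 each), 1×ammine (neutral), 1×triphenylphosphine (neutral), 1×glycinato (-1 each); total -3. So Pt + (-3) = 1+, giving Pt = +4.
Ligands are named alphabetically: ammine before glycinato before nitrato before triphenylphosphine.

ammine(glycinato)dinitrato(triphenylphosphine)platinum(IV) perchlorate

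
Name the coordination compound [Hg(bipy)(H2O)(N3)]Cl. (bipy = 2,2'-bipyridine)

aquaazido(2,2'-bipyridine)mercury(II) chloride

The 1 chloride counter-ion carries a total charge of -1, so each complex ion is 1+.
Ligand charges: 1×azido (-1 each), 1×aqua (neutral), 1×2,2'-bipyridine (neutral); total -1. So Hg + (-1) = 1+, giving Hg = +2.
Ligands are named alphabetically: aqua before azido before bipyridine.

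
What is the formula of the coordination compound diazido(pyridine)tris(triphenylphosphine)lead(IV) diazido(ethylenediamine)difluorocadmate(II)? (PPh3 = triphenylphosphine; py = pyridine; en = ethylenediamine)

Cation [Pb…]: ligand charges -2, Pb(IV) ⇒ ion charge 2+.
Anion [Cd…]: ligand charges -4, Cd(II) ⇒ ion charge 2−.

[Pb(N3)2(PPh3)3(py)][Cd(en)F2(N3)2]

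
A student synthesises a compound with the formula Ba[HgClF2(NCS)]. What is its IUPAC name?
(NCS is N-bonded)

barium chlorodifluoroisothiocyanatomercurate(II)

The 1 barium counter-ion carries a total charge of +2, so each complex ion is 2−.
Ligand charges: 1×chloro (-1 each), 2×fluoro (-1 each), 1×isothiocyanato (-1 each); total -4. So Hg + (-4) = 2−, giving Hg = +2.
Ligands are named alphabetically: chloro before fluoro before isothiocyanato.
The complex ion is anionic, so mercury takes the -ate form mercurate(II).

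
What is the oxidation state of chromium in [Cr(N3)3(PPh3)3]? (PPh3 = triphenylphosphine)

+3

No counter-ion: the bracketed complex is neutral.
Ligand charges: 3×PPh3 neutral; 3×N3 = -3; sum -3.
Cr + (-3) = 0 ⇒ Cr is +3.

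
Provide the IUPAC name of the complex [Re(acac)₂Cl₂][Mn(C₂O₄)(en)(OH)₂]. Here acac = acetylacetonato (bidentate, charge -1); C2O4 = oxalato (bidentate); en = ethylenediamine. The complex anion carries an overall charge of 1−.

bis(acetylacetonato)dichlororhenium(V) (ethylenediamine)dihydroxooxalatomanganate(III)

Both ions are complex: the cation is named first with the plain metal name, the anion second with the -ate form; each ion's ligands are alphabetised independently.
The complex anion is given as 1−; its ligand charges sum to -4, so Mn = +3.
A 1:1 salt means the cation carries the equal and opposite charge, 1+.
Cation: ligand charges sum to -4; for the ion to be 1+, Re = +5.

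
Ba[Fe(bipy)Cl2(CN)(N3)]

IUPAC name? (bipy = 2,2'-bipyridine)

The 1 barium counter-ion carries a total charge of +2, so each complex ion is 2−.
Ligand charges: 2×chloro (-1 each), 1×2,2'-bipyridine (neutral), 1×cyano (-1 each), 1×azido (-1 each); total -4. So Fe + (-4) = 2−, giving Fe = +2.
The complex ion is anionic, so iron takes the -ate form ferrate(II).

barium azido(2,2'-bipyridine)dichlorocyanoferrate(II)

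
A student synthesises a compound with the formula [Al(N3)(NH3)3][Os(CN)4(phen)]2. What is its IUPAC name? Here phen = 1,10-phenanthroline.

Both ions are complex: the cation is named first with the plain metal name, the anion second with the -ate form; each ion's ligands are alphabetised independently.
Aluminium is always +3 in its complexes; the cation's ligand charges sum to -1, so the complex cation is 2+.
With 2 anions per cation, each anion must be 2/2 = 1−.
Anion: ligand charges sum to -4; for the ion to be 1−, Os = +3.

triammineazidoaluminium(III) tetracyano(1,10-phenanthroline)osmate(III)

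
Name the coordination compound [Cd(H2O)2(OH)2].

diaquadihydroxocadmium(II)

There is no counter-ion, so the complex is neutral overall.
Ligand charges: 2×hydroxo (-1 each), 2×aqua (neutral); total -2. So Cd + (-2) = 0, giving Cd = +2.
Ligands are named alphabetically: aqua before hydroxo.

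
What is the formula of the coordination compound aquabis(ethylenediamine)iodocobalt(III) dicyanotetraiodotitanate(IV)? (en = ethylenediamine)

[Co(en)2(H2O)I][Ti(CN)2I4]

Cation [Co…]: ligand charges -1, Co(III) ⇒ ion charge 2+.
Anion [Ti…]: ligand charges -6, Ti(IV) ⇒ ion charge 2−.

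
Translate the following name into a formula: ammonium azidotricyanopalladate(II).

Ligands: 1 azido (N3, -1), 3 cyano (CN, -1). Ligand charge sum = -4.
With Pd in oxidation state +2, the complex ion is [Pd...]^2−.
Charge balance with ammonium (+1) requires 1 complex ion per 2 ammonium.

(NH4)2[Pd(CN)3(N3)]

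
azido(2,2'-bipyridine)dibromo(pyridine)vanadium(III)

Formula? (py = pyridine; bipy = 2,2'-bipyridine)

Ligands: 1 pyridine (py, neutral), 1 azido (N3, -1), 1 2,2'-bipyridine (bipy, neutral), 2 bromo (Br, -1). Ligand charge sum = -3.
With V in oxidation state +3, the complex ion is [V...].

[V(bipy)Br2(N3)(py)]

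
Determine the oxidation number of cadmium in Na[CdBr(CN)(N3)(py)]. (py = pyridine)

1 sodium outside the brackets (+1 each) → the complex ion is 1−.
Ligand charges: 1×CN = -1; 1×Br = -1; 1×N3 = -1; 1×py neutral; sum -3.
Cd + (-3) = 1− ⇒ Cd is +2.

+2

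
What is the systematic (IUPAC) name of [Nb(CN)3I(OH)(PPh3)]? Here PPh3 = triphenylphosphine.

There is no counter-ion, so the complex is neutral overall.
Ligand charges: 1×triphenylphosphine (neutral), 1×iodo (-1 each), 1×hydroxo (-1 each), 3×cyano (-1 each); total -5. So Nb + (-5) = 0, giving Nb = +5.
Ligands are named alphabetically: cyano before hydroxo before iodo before triphenylphosphine.

tricyanohydroxoiodo(triphenylphosphine)niobium(V)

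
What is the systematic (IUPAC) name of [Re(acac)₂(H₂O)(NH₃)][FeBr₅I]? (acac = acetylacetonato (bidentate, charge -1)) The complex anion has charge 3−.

bis(acetylacetonato)ammineaquarhenium(V) pentabromoiodoferrate(III)

The complex anion is given as 3−; its ligand charges sum to -6, so Fe = +3.
A 1:1 salt means the cation carries the equal and opposite charge, 3+.
Cation: ligand charges sum to -2; for the ion to be 3+, Re = +5.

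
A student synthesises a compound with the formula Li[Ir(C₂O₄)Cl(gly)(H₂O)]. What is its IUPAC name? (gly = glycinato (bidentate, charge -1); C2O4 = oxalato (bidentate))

The 1 lithium counter-ion carries a total charge of +1, so each complex ion is 1−.
Ligand charges: 1×aqua (neutral), 1×chloro (-1 each), 1×glycinato (-1 each), 1×oxalato (-2 each); total -4. So Ir + (-4) = 1−, giving Ir = +3.
Ligands are named alphabetically: aqua before chloro before glycinato before oxalato.
The complex ion is anionic, so iridium takes the -ate form iridate(III).

lithium aquachloro(glycinato)oxalatoiridate(III)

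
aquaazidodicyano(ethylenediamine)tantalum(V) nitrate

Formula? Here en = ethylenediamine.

Ligands: 1 ethylenediamine (en, neutral), 1 azido (N3, -1), 2 cyano (CN, -1), 1 aqua (H2O, neutral). Ligand charge sum = -3.
With Ta in oxidation state +5, the complex ion is [Ta...]^2+.
Charge balance with nitrate (-1) requires 1 complex ion per 2 nitrate.

[Ta(CN)2(en)(H2O)(N3)](NO3)2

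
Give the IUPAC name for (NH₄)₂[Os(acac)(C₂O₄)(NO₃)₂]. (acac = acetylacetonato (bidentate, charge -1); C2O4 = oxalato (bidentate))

ammonium (acetylacetonato)dinitratooxalatoosmate(III)

The 2 ammonium counter-ions carry a total charge of +2, so each complex ion is 2−.
Ligand charges: 2×nitrato (-1 each), 1×acetylacetonato (-1 each), 1×oxalato (-2 each); total -5. So Os + (-5) = 2−, giving Os = +3.
Ligands are named alphabetically: acetylacetonato before nitrato before oxalato.
The complex ion is anionic, so osmium takes the -ate form osmate(III).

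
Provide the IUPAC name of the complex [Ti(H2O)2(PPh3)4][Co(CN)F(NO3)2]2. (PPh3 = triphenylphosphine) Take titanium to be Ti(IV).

Both ions are complex: the cation is named first with the plain metal name, the anion second with the -ate form; each ion's ligands are alphabetised independently.
Ti is given as +4; the cation's ligand charges sum to 0, so the complex cation is 4+.
With 2 anions per cation, each anion must be 4/2 = 2−.
Anion: ligand charges sum to -4; for the ion to be 2−, Co = +2.

diaquatetrakis(triphenylphosphine)titanium(IV) cyanofluorodinitratocobaltate(II)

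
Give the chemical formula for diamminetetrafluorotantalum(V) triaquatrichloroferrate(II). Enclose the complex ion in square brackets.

Cation [Ta…]: ligand charges -4, Ta(V) ⇒ ion charge 1+.
Anion [Fe…]: ligand charges -3, Fe(II) ⇒ ion charge 1−.
One 1+ cation balances one 1− anion.

[TaF4(NH3)2][FeCl3(H2O)3]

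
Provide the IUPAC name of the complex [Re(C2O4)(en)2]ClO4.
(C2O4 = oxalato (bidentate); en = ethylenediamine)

bis(ethylenediamine)oxalatorhenium(III) perchlorate

The 1 perchlorate counter-ion carries a total charge of -1, so each complex ion is 1+.
Ligand charges: 1×oxalato (-2 each), 2×ethylenediamine (neutral); total -2. So Re + (-2) = 1+, giving Re = +3.
Ligands are named alphabetically: ethylenediamine before oxalato.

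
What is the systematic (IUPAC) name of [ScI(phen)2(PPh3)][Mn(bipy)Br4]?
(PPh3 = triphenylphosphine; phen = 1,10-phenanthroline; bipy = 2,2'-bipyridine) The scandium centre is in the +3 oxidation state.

Both ions are complex: the cation is named first with the plain metal name, the anion second with the -ate form; each ion's ligands are alphabetised independently.
Sc is given as +3; the cation's ligand charges sum to -1, so the complex cation is 2+.
A 1:1 salt means the anion carries the equal and opposite charge, 2−.
Anion: ligand charges sum to -4; for the ion to be 2−, Mn = +2.

iodobis(1,10-phenanthroline)(triphenylphosphine)scandium(III) (2,2'-bipyridine)tetrabromomanganate(II)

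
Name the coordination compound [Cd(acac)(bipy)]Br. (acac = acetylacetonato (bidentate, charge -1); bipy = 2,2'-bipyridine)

(acetylacetonato)(2,2'-bipyridine)cadmium(II) bromide

The 1 bromide counter-ion carries a total charge of -1, so each complex ion is 1+.
Ligand charges: 1×acetylacetonato (-1 each), 1×2,2'-bipyridine (neutral); total -1. So Cd + (-1) = 1+, giving Cd = +2.
Ligands are named alphabetically: acetylacetonato before bipyridine.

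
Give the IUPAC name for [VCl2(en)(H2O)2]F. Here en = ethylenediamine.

diaquadichloro(ethylenediamine)vanadium(III) fluoride

The 1 fluoride counter-ion carries a total charge of -1, so each complex ion is 1+.
Ligand charges: 2×chloro (-1 each), 1×ethylenediamine (neutral), 2×aqua (neutral); total -2. So V + (-2) = 1+, giving V = +3.
Ligands are named alphabetically: aqua before chloro before ethylenediamine.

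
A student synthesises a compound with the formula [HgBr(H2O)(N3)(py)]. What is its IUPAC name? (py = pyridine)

aquaazidobromo(pyridine)mercury(II)

There is no counter-ion, so the complex is neutral overall.
Ligand charges: 1×aqua (neutral), 1×azido (-1 each), 1×pyridine (neutral), 1×bromo (-1 each); total -2. So Hg + (-2) = 0, giving Hg = +2.
Ligands are named alphabetically: aqua before azido before bromo before pyridine.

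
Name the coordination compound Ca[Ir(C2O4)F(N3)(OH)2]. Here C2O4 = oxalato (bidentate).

The 1 calcium counter-ion carries a total charge of +2, so each complex ion is 2−.
Ligand charges: 2×hydroxo (-1 each), 1×oxalato (-2 each), 1×azido (-1 each), 1×fluoro (-1 each); total -6. So Ir + (-6) = 2−, giving Ir = +4.
Ligands are named alphabetically: azido before fluoro before hydroxo before oxalato.
The complex ion is anionic, so iridium takes the -ate form iridate(IV).

calcium azidofluorodihydroxooxalatoiridate(IV)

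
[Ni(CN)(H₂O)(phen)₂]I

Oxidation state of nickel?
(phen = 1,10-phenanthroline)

+2

1 iodide outside the brackets (-1 each) → the complex ion is 1+.
Ligand charges: 1×CN = -1; 2×phen neutral; 1×H2O neutral; sum -1.
Ni + (-1) = 1+ ⇒ Ni is +2.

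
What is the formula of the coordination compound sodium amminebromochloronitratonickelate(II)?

Ligands: 1 ammine (NH3, neutral), 1 nitrato (NO3, -1), 1 chloro (Cl, -1), 1 bromo (Br, -1). Ligand charge sum = -3.
Charge balance with sodium (+1) requires 1 complex ion per 1 sodium.

Na[NiBrCl(NH3)(NO3)]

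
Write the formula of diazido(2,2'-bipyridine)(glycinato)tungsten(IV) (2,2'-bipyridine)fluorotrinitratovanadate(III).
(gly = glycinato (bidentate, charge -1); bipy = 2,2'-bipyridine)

[W(bipy)(gly)(N3)2][V(bipy)F(NO3)3]

Cation [W…]: ligand charges -3, W(IV) ⇒ ion charge 1+.
Anion [V…]: ligand charges -4, V(III) ⇒ ion charge 1−.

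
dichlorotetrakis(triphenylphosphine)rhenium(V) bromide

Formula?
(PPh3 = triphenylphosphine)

[ReCl2(PPh3)4]Br3

Ligands: 2 chloro (Cl, -1), 4 triphenylphosphine (PPh3, neutral). Ligand charge sum = -2.
With Re in oxidation state +5, the complex ion is [Re...]^3+.
Charge balance with bromide (-1) requires 1 complex ion per 3 bromide.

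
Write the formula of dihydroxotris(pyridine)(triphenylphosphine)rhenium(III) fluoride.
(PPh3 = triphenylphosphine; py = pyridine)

Ligands: 2 hydroxo (OH, -1), 1 triphenylphosphine (PPh3, neutral), 3 pyridine (py, neutral). Ligand charge sum = -2.
Charge balance with fluoride (-1) requires 1 complex ion per 1 fluoride.

[Re(OH)2(PPh3)(py)3]F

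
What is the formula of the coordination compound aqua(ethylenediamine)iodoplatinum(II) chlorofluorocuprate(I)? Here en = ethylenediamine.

Cation [Pt…]: ligand charges -1, Pt(II) ⇒ ion charge 1+.
Anion [Cu…]: ligand charges -2, Cu(I) ⇒ ion charge 1−.
One 1+ cation balances one 1− anion.

[Pt(en)(H2O)I][CuClF]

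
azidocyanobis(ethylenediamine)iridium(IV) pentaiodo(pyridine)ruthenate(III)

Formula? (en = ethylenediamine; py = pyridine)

Cation [Ir…]: ligand charges -2, Ir(IV) ⇒ ion charge 2+.
Anion [Ru…]: ligand charges -5, Ru(III) ⇒ ion charge 2−.
One 2+ cation balances one 2− anion.

[Ir(CN)(en)2(N3)][RuI5(py)]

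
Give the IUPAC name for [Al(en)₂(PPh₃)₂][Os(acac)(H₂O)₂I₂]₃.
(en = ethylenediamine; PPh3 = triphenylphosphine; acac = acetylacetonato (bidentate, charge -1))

bis(ethylenediamine)bis(triphenylphosphine)aluminium(III) (acetylacetonato)diaquadiiodoosmate(II)

Both ions are complex: the cation is named first with the plain metal name, the anion second with the -ate form; each ion's ligands are alphabetised independently.
Aluminium is always +3 in its complexes; the cation's ligand charges sum to 0, so the complex cation is 3+.
With 3 anions per cation, each anion must be 3/3 = 1−.
Anion: ligand charges sum to -3; for the ion to be 1−, Os = +2.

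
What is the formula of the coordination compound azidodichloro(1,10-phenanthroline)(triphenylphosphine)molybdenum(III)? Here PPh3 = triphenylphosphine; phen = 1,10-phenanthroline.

[MoCl2(N3)(phen)(PPh3)]

Ligands: 1 triphenylphosphine (PPh3, neutral), 1 1,10-phenanthroline (phen, neutral), 2 chloro (Cl, -1), 1 azido (N3, -1). Ligand charge sum = -3.
With Mo in oxidation state +3, the complex ion is [Mo...].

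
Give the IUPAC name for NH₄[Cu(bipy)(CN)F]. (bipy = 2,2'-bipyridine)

The 1 ammonium counter-ion carries a total charge of +1, so each complex ion is 1−.
Ligand charges: 1×cyano (-1 each), 1×2,2'-bipyridine (neutral), 1×fluoro (-1 each); total -2. So Cu + (-2) = 1−, giving Cu = +1.
The complex ion is anionic, so copper takes the -ate form cuprate(I).

ammonium (2,2'-bipyridine)cyanofluorocuprate(I)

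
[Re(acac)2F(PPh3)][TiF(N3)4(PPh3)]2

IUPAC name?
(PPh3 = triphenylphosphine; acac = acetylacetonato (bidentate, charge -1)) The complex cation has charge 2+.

The complex cation is given as 2+; its ligand charges sum to -3, so Re = +5.
With 2 anions per cation, each anion must be 2/2 = 1−.
Anion: ligand charges sum to -5; for the ion to be 1−, Ti = +4.

bis(acetylacetonato)fluoro(triphenylphosphine)rhenium(V) tetraazidofluoro(triphenylphosphine)titanate(IV)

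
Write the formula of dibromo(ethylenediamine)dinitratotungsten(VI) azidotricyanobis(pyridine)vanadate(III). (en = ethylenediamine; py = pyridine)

Cation [W…]: ligand charges -4, W(VI) ⇒ ion charge 2+.
Anion [V…]: ligand charges -4, V(III) ⇒ ion charge 1−.
One 2+ cation requires 2 of the 1− anion.

[WBr2(en)(NO3)2][V(CN)3(N3)(py)2]2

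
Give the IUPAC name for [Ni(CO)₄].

There is no counter-ion, so the complex is neutral overall.
Ligand charges: 4×carbonyl (neutral); total 0. So Ni + (0) = 0, giving Ni = 0.

tetracarbonylnickel(0)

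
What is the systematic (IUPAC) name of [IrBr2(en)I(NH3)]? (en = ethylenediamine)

There is no counter-ion, so the complex is neutral overall.
Ligand charges: 1×iodo (-1 each), 1×ammine (neutral), 2×bromo (-1 each), 1×ethylenediamine (neutral); total -3. So Ir + (-3) = 0, giving Ir = +3.
Ligands are named alphabetically: ammine before bromo before ethylenediamine before iodo.

amminedibromo(ethylenediamine)iodoiridium(III)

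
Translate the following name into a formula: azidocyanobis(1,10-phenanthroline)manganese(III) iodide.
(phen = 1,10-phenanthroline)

Ligands: 1 azido (N3, -1), 1 cyano (CN, -1), 2 1,10-phenanthroline (phen, neutral). Ligand charge sum = -2.
With Mn in oxidation state +3, the complex ion is [Mn...]^1+.
Charge balance with iodide (-1) requires 1 complex ion per 1 iodide.

[Mn(CN)(N3)(phen)2]I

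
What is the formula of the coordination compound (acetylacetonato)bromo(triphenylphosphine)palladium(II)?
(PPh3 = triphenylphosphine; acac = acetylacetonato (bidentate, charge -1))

[Pd(acac)Br(PPh3)]

Ligands: 1 bromo (Br, -1), 1 triphenylphosphine (PPh3, neutral), 1 acetylacetonato (acac, -1). Ligand charge sum = -2.
With Pd in oxidation state +2, the complex ion is [Pd...].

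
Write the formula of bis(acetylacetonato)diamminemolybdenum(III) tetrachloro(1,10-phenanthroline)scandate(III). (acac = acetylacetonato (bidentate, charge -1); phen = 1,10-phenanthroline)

Cation [Mo…]: ligand charges -2, Mo(III) ⇒ ion charge 1+.
Anion [Sc…]: ligand charges -4, Sc(III) ⇒ ion charge 1−.
One 1+ cation balances one 1− anion.

[Mo(acac)2(NH3)2][ScCl4(phen)]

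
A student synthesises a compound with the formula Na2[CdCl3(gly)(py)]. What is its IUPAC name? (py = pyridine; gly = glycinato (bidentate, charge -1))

sodium trichloro(glycinato)(pyridine)cadmate(II)

The 2 sodium counter-ions carry a total charge of +2, so each complex ion is 2−.
Ligand charges: 3×chloro (-1 each), 1×pyridine (neutral), 1×glycinato (-1 each); total -4. So Cd + (-4) = 2−, giving Cd = +2.
Ligands are named alphabetically: chloro before glycinato before pyridine.
The complex ion is anionic, so cadmium takes the -ate form cadmate(II).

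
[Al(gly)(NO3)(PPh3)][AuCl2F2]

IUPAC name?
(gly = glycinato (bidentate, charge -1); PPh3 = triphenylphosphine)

(glycinato)nitrato(triphenylphosphine)aluminium(III) dichlorodifluoroaurate(III)

Both ions are complex: the cation is named first with the plain metal name, the anion second with the -ate form; each ion's ligands are alphabetised independently.
Aluminium is always +3 in its complexes; the cation's ligand charges sum to -2, so the complex cation is 1+.
A 1:1 salt means the anion carries the equal and opposite charge, 1−.
Anion: ligand charges sum to -4; for the ion to be 1−, Au = +3.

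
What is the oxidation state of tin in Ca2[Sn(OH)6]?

+2

2 calcium outside the brackets (+2 each) → the complex ion is 4−.
Ligand charges: 6×OH = -6; sum -6.
Sn + (-6) = 4− ⇒ Sn is +2.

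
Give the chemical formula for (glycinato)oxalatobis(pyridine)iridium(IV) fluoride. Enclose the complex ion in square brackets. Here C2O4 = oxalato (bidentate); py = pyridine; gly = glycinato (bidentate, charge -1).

[Ir(C2O4)(gly)(py)2]F

Ligands: 1 oxalato (C2O4, -2), 2 pyridine (py, neutral), 1 glycinato (gly, -1). Ligand charge sum = -3.
With Ir in oxidation state +4, the complex ion is [Ir...]^1+.
Charge balance with fluoride (-1) requires 1 complex ion per 1 fluoride.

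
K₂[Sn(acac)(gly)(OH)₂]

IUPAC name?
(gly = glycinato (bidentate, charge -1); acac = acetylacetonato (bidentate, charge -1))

potassium (acetylacetonato)(glycinato)dihydroxostannate(II)

The 2 potassium counter-ions carry a total charge of +2, so each complex ion is 2−.
Ligand charges: 1×glycinato (-1 each), 2×hydroxo (-1 each), 1×acetylacetonato (-1 each); total -4. So Sn + (-4) = 2−, giving Sn = +2.
The complex ion is anionic, so tin takes the -ate form stannate(II).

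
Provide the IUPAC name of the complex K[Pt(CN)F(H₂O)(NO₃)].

The 1 potassium counter-ion carries a total charge of +1, so each complex ion is 1−.
Ligand charges: 1×nitrato (-1 each), 1×fluoro (-1 each), 1×cyano (-1 each), 1×aqua (neutral); total -3. So Pt + (-3) = 1−, giving Pt = +2.
Ligands are named alphabetically: aqua before cyano before fluoro before nitrato.
The complex ion is anionic, so platinum takes the -ate form platinate(II).

potassium aquacyanofluoronitratoplatinate(II)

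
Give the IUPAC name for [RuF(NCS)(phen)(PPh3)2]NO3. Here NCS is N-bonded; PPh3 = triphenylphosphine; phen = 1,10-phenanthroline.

fluoroisothiocyanato(1,10-phenanthroline)bis(triphenylphosphine)ruthenium(III) nitrate

The 1 nitrate counter-ion carries a total charge of -1, so each complex ion is 1+.
Ligand charges: 1×isothiocyanato (-1 each), 2×triphenylphosphine (neutral), 1×1,10-phenanthroline (neutral), 1×fluoro (-1 each); total -2. So Ru + (-2) = 1+, giving Ru = +3.
Ligands are named alphabetically: fluoro before isothiocyanato before phenanthroline before triphenylphosphine.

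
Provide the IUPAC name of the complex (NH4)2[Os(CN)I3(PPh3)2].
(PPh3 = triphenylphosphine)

The 2 ammonium counter-ions carry a total charge of +2, so each complex ion is 2−.
Ligand charges: 2×triphenylphosphine (neutral), 1×cyano (-1 each), 3×iodo (-1 each); total -4. So Os + (-4) = 2−, giving Os = +2.
Ligands are named alphabetically: cyano before iodo before triphenylphosphine.
The complex ion is anionic, so osmium takes the -ate form osmate(II).

ammonium cyanotriiodobis(triphenylphosphine)osmate(II)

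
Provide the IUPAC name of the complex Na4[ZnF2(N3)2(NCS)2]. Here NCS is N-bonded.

sodium diazidodifluorodiisothiocyanatozincate(II)

The 4 sodium counter-ions carry a total charge of +4, so each complex ion is 4−.
Ligand charges: 2×isothiocyanato (-1 each), 2×azido (-1 each), 2×fluoro (-1 each); total -6. So Zn + (-6) = 4−, giving Zn = +2.
Ligands are named alphabetically: azido before fluoro before isothiocyanato.
The complex ion is anionic, so zinc takes the -ate form zincate(II).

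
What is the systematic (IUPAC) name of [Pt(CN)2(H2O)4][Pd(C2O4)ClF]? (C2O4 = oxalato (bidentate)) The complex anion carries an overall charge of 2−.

Both ions are complex: the cation is named first with the plain metal name, the anion second with the -ate form; each ion's ligands are alphabetised independently.
The complex anion is given as 2−; its ligand charges sum to -4, so Pd = +2.
A 1:1 salt means the cation carries the equal and opposite charge, 2+.
Cation: ligand charges sum to -2; for the ion to be 2+, Pt = +4.

tetraaquadicyanoplatinum(IV) chlorofluorooxalatopalladate(II)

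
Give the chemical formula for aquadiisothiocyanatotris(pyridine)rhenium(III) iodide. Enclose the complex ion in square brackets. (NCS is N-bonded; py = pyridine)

[Re(H2O)(NCS)2(py)3]I

Ligands: 2 isothiocyanato (NCS, -1), 3 pyridine (py, neutral), 1 aqua (H2O, neutral). Ligand charge sum = -2.
With Re in oxidation state +3, the complex ion is [Re...]^1+.
Charge balance with iodide (-1) requires 1 complex ion per 1 iodide.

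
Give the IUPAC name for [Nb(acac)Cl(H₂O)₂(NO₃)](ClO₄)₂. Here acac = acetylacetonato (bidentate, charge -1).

(acetylacetonato)diaquachloronitratoniobium(V) perchlorate

The 2 perchlorate counter-ions carry a total charge of -2, so each complex ion is 2+.
Ligand charges: 1×chloro (-1 each), 2×aqua (neutral), 1×nitrato (-1 each), 1×acetylacetonato (-1 each); total -3. So Nb + (-3) = 2+, giving Nb = +5.
Ligands are named alphabetically: acetylacetonato before aqua before chloro before nitrato.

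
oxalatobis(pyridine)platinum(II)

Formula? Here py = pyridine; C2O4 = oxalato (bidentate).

Ligands: 2 pyridine (py, neutral), 1 oxalato (C2O4, -2). Ligand charge sum = -2.
With Pt in oxidation state +2, the complex ion is [Pt...].

[Pt(C2O4)(py)2]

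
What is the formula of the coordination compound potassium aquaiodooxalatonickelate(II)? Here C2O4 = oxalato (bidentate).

Ligands: 1 aqua (H2O, neutral), 1 oxalato (C2O4, -2), 1 iodo (I, -1). Ligand charge sum = -3.
Charge balance with potassium (+1) requires 1 complex ion per 1 potassium.

K[Ni(C2O4)(H2O)I]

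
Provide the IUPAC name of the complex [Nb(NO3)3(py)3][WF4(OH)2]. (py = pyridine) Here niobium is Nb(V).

Both ions are complex: the cation is named first with the plain metal name, the anion second with the -ate form; each ion's ligands are alphabetised independently.
Nb is given as +5; the cation's ligand charges sum to -3, so the complex cation is 2+.
A 1:1 salt means the anion carries the equal and opposite charge, 2−.
Anion: ligand charges sum to -6; for the ion to be 2−, W = +4.

trinitratotris(pyridine)niobium(V) tetrafluorodihydroxotungstate(IV)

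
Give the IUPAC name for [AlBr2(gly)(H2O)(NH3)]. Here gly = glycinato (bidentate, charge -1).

ammineaquadibromo(glycinato)aluminium(III)

There is no counter-ion, so the complex is neutral overall.
Ligand charges: 2×bromo (-1 each), 1×ammine (neutral), 1×aqua (neutral), 1×glycinato (-1 each); total -3. So Al + (-3) = 0, giving Al = +3.
Ligands are named alphabetically: ammine before aqua before bromo before glycinato.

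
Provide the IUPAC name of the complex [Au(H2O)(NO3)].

aquanitratogold(I)

There is no counter-ion, so the complex is neutral overall.
Ligand charges: 1×aqua (neutral), 1×nitrato (-1 each); total -1. So Au + (-1) = 0, giving Au = +1.
Ligands are named alphabetically: aqua before nitrato.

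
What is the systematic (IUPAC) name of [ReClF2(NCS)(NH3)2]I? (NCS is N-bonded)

diamminechlorodifluoroisothiocyanatorhenium(V) iodide

The 1 iodide counter-ion carries a total charge of -1, so each complex ion is 1+.
Ligand charges: 1×chloro (-1 each), 2×fluoro (-1 each), 2×ammine (neutral), 1×isothiocyanato (-1 each); total -4. So Re + (-4) = 1+, giving Re = +5.
Ligands are named alphabetically: ammine before chloro before fluoro before isothiocyanato.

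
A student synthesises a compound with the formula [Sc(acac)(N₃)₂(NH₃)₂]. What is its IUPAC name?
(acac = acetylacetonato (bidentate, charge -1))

(acetylacetonato)diamminediazidoscandium(III)

There is no counter-ion, so the complex is neutral overall.
Ligand charges: 2×azido (-1 each), 2×ammine (neutral), 1×acetylacetonato (-1 each); total -3. So Sc + (-3) = 0, giving Sc = +3.
Ligands are named alphabetically: acetylacetonato before ammine before azido.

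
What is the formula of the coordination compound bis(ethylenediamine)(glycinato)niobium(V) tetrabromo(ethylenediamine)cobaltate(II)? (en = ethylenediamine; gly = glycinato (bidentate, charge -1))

Cation [Nb…]: ligand charges -1, Nb(V) ⇒ ion charge 4+.
Anion [Co…]: ligand charges -4, Co(II) ⇒ ion charge 2−.
One 4+ cation requires 2 of the 2− anion.

[Nb(en)2(gly)][CoBr4(en)]2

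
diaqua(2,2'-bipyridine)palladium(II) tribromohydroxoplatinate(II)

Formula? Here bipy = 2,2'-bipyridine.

Cation [Pd…]: ligand charges 0, Pd(II) ⇒ ion charge 2+.
Anion [Pt…]: ligand charges -4, Pt(II) ⇒ ion charge 2−.
One 2+ cation balances one 2− anion.

[Pd(bipy)(H2O)2][PtBr3(OH)]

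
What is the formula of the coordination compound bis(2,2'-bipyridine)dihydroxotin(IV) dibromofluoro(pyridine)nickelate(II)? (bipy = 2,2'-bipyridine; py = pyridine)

[Sn(bipy)2(OH)2][NiBr2F(py)]2

Cation [Sn…]: ligand charges -2, Sn(IV) ⇒ ion charge 2+.
Anion [Ni…]: ligand charges -3, Ni(II) ⇒ ion charge 1−.
One 2+ cation requires 2 of the 1− anion.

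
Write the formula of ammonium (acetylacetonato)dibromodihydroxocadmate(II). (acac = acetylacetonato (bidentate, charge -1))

(NH4)3[Cd(acac)Br2(OH)2]

Ligands: 1 acetylacetonato (acac, -1), 2 bromo (Br, -1), 2 hydroxo (OH, -1). Ligand charge sum = -5.
With Cd in oxidation state +2, the complex ion is [Cd...]^3−.
Charge balance with ammonium (+1) requires 1 complex ion per 3 ammonium.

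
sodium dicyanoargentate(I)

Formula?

Ligands: 2 cyano (CN, -1). Ligand charge sum = -2.
With Ag in oxidation state +1, the complex ion is [Ag...]^1−.
Charge balance with sodium (+1) requires 1 complex ion per 1 sodium.

Na[Ag(CN)2]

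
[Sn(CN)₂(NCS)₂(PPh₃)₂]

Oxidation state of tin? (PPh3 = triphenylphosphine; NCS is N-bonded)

No counter-ion: the bracketed complex is neutral.
Ligand charges: 2×PPh3 neutral; 2×NCS = -2; 2×CN = -2; sum -4.
Sn + (-4) = 0 ⇒ Sn is +4.

+4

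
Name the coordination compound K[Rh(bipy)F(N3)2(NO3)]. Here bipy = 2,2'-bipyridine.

The 1 potassium counter-ion carries a total charge of +1, so each complex ion is 1−.
Ligand charges: 1×fluoro (-1 each), 1×2,2'-bipyridine (neutral), 1×nitrato (-1 each), 2×azido (-1 each); total -4. So Rh + (-4) = 1−, giving Rh = +3.
The complex ion is anionic, so rhodium takes the -ate form rhodate(III).

potassium diazido(2,2'-bipyridine)fluoronitratorhodate(III)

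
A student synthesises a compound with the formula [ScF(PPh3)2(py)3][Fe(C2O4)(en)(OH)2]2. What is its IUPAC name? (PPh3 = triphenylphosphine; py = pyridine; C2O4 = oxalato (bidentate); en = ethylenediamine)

fluorotris(pyridine)bis(triphenylphosphine)scandium(III) (ethylenediamine)dihydroxooxalatoferrate(III)

Both ions are complex: the cation is named first with the plain metal name, the anion second with the -ate form; each ion's ligands are alphabetised independently.
Scandium is always +3 in its complexes; the cation's ligand charges sum to -1, so the complex cation is 2+.
With 2 anions per cation, each anion must be 2/2 = 1−.
Anion: ligand charges sum to -4; for the ion to be 1−, Fe = +3.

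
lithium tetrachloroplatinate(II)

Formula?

Ligands: 4 chloro (Cl, -1). Ligand charge sum = -4.
With Pt in oxidation state +2, the complex ion is [Pt...]^2−.
Charge balance with lithium (+1) requires 1 complex ion per 2 lithium.

Li2[PtCl4]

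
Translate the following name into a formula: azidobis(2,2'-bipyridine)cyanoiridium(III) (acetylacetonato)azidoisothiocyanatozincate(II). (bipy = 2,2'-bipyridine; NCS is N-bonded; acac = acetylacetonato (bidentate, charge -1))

Cation [Ir…]: ligand charges -2, Ir(III) ⇒ ion charge 1+.
Anion [Zn…]: ligand charges -3, Zn(II) ⇒ ion charge 1−.
One 1+ cation balances one 1− anion.

[Ir(bipy)2(CN)(N3)][Zn(acac)(N3)(NCS)]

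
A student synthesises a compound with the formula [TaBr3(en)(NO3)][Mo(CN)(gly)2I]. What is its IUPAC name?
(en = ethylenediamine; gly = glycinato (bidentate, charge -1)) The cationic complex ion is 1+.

Both ions are complex: the cation is named first with the plain metal name, the anion second with the -ate form; each ion's ligands are alphabetised independently.
The complex cation is given as 1+; its ligand charges sum to -4, so Ta = +5.
A 1:1 salt means the anion carries the equal and opposite charge, 1−.
Anion: ligand charges sum to -4; for the ion to be 1−, Mo = +3.

tribromo(ethylenediamine)nitratotantalum(V) cyanobis(glycinato)iodomolybdate(III)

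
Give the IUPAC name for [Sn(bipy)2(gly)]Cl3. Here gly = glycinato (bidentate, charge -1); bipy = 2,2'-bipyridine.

bis(2,2'-bipyridine)(glycinato)tin(IV) chloride

The 3 chloride counter-ions carry a total charge of -3, so each complex ion is 3+.
Ligand charges: 1×glycinato (-1 each), 2×2,2'-bipyridine (neutral); total -1. So Sn + (-1) = 3+, giving Sn = +4.
Ligands are named alphabetically: bipyridine before glycinato.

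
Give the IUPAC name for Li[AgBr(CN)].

The 1 lithium counter-ion carries a total charge of +1, so each complex ion is 1−.
Ligand charges: 1×bromo (-1 each), 1×cyano (-1 each); total -2. So Ag + (-2) = 1−, giving Ag = +1.
Ligands are named alphabetically: bromo before cyano.
The complex ion is anionic, so silver takes the -ate form argentate(I).

lithium bromocyanoargentate(I)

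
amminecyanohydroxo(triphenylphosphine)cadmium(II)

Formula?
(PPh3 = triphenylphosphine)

[Cd(CN)(NH3)(OH)(PPh3)]

Ligands: 1 hydroxo (OH, -1), 1 cyano (CN, -1), 1 ammine (NH3, neutral), 1 triphenylphosphine (PPh3, neutral). Ligand charge sum = -2.
With Cd in oxidation state +2, the complex ion is [Cd...].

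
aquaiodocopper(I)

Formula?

[Cu(H2O)I]

Ligands: 1 aqua (H2O, neutral), 1 iodo (I, -1). Ligand charge sum = -1.
With Cu in oxidation state +1, the complex ion is [Cu...].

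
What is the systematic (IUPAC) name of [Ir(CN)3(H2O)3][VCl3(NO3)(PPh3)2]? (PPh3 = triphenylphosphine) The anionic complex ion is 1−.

Both ions are complex: the cation is named first with the plain metal name, the anion second with the -ate form; each ion's ligands are alphabetised independently.
The complex anion is given as 1−; its ligand charges sum to -4, so V = +3.
A 1:1 salt means the cation carries the equal and opposite charge, 1+.
Cation: ligand charges sum to -3; for the ion to be 1+, Ir = +4.

triaquatricyanoiridium(IV) trichloronitratobis(triphenylphosphine)vanadate(III)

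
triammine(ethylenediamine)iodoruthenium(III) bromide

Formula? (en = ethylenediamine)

Ligands: 3 ammine (NH3, neutral), 1 iodo (I, -1), 1 ethylenediamine (en, neutral). Ligand charge sum = -1.
With Ru in oxidation state +3, the complex ion is [Ru...]^2+.
Charge balance with bromide (-1) requires 1 complex ion per 2 bromide.

[Ru(en)I(NH3)3]Br2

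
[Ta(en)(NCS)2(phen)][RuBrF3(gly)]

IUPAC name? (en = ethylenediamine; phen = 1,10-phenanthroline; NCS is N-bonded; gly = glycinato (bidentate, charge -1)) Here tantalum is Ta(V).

Ta is given as +5; the cation's ligand charges sum to -2, so the complex cation is 3+.
A 1:1 salt means the anion carries the equal and opposite charge, 3−.
Anion: ligand charges sum to -5; for the ion to be 3−, Ru = +2.

(ethylenediamine)diisothiocyanato(1,10-phenanthroline)tantalum(V) bromotrifluoro(glycinato)ruthenate(II)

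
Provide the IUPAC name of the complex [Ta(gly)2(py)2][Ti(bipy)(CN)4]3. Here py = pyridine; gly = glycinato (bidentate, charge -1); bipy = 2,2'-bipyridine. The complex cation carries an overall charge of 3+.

bis(glycinato)bis(pyridine)tantalum(V) (2,2'-bipyridine)tetracyanotitanate(III)

The complex cation is given as 3+; its ligand charges sum to -2, so Ta = +5.
With 3 anions per cation, each anion must be 3/3 = 1−.
Anion: ligand charges sum to -4; for the ion to be 1−, Ti = +3.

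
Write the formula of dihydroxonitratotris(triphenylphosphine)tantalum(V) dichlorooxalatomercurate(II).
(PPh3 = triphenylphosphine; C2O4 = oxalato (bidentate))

[Ta(NO3)(OH)2(PPh3)3][Hg(C2O4)Cl2]

Cation [Ta…]: ligand charges -3, Ta(V) ⇒ ion charge 2+.
Anion [Hg…]: ligand charges -4, Hg(II) ⇒ ion charge 2−.
One 2+ cation balances one 2− anion.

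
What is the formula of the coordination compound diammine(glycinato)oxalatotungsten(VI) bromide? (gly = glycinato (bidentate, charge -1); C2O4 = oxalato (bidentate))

Ligands: 2 ammine (NH3, neutral), 1 glycinato (gly, -1), 1 oxalato (C2O4, -2). Ligand charge sum = -3.
Charge balance with bromide (-1) requires 1 complex ion per 3 bromide.

[W(C2O4)(gly)(NH3)2]Br3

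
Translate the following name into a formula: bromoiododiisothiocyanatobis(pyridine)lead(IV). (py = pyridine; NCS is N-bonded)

Ligands: 2 pyridine (py, neutral), 1 bromo (Br, -1), 1 iodo (I, -1), 2 isothiocyanato (NCS, -1). Ligand charge sum = -4.
With Pb in oxidation state +4, the complex ion is [Pb...].

[PbBrI(NCS)2(py)2]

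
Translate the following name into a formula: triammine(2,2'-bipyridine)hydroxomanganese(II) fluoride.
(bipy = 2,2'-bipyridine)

Ligands: 3 ammine (NH3, neutral), 1 hydroxo (OH, -1), 1 2,2'-bipyridine (bipy, neutral). Ligand charge sum = -1.
With Mn in oxidation state +2, the complex ion is [Mn...]^1+.
Charge balance with fluoride (-1) requires 1 complex ion per 1 fluoride.

[Mn(bipy)(NH3)3(OH)]F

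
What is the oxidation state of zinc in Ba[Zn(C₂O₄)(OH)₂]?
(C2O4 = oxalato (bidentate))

1 barium outside the brackets (+2 each) → the complex ion is 2−.
Ligand charges: 2×OH = -2; 1×C2O4 = -2; sum -4.
Zn + (-4) = 2− ⇒ Zn is +2.

+2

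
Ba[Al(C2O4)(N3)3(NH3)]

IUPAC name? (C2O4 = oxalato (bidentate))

barium amminetriazidooxalatoaluminate(III)

The 1 barium counter-ion carries a total charge of +2, so each complex ion is 2−.
Ligand charges: 3×azido (-1 each), 1×ammine (neutral), 1×oxalato (-2 each); total -5. So Al + (-5) = 2−, giving Al = +3.
Ligands are named alphabetically: ammine before azido before oxalato.
The complex ion is anionic, so aluminium takes the -ate form aluminate(III).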